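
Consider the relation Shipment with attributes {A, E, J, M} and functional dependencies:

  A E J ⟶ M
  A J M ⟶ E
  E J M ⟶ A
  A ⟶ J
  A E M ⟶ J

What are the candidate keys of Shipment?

{A, E}; {A, M}; {E, J, M}

{A, E}⁺: A→J adds J; AEJ→M adds M → {A, E, J, M}. Minimal: {E}⁺ = {E}; {A}⁺ = {A, J} — none reach the full schema.
{A, M}⁺: A→J adds J; AJM→E adds E → {A, E, J, M}. Minimal: {M}⁺ = {M}; {A}⁺ = {A, J} — none reach the full schema.
{E, J, M}⁺: EJM→A adds A → {A, E, J, M}. Minimal: {J, M}⁺ = {J, M}; {E, M}⁺ = {E, M}; {E, J}⁺ = {E, J} — none reach the full schema.
Any other superkey contains one of these as a subset, so there are no further candidate keys.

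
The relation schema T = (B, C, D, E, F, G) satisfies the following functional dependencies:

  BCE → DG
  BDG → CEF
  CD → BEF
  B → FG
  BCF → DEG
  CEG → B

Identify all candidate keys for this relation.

BC, BD, CD, CEG

{B, C}⁺: B→FG adds F, G; BCF→DEG adds D, E → {B, C, D, E, F, G}. Minimal: {C}⁺ = {C}; {B}⁺ = {B, F, G} — none reach the full schema.
{B, D}⁺: B→FG adds F, G; BDG→CEF adds C, E → {B, C, D, E, F, G}. Minimal: {D}⁺ = {D}; {B}⁺ = {B, F, G} — none reach the full schema.
{C, D}⁺: CD→BEF adds B, E, F; B→FG adds G → {B, C, D, E, F, G}. Minimal: {D}⁺ = {D}; {C}⁺ = {C} — none reach the full schema.
{C, E, G}⁺: CEG→B adds B; BCE→DG adds D; BDG→CEF adds F → {B, C, D, E, F, G}. Minimal: {E, G}⁺ = {E, G}; {C, G}⁺ = {C, G}; {C, E}⁺ = {C, E} — none reach the full schema.
Any other superkey contains one of these as a subset, so there are no further candidate keys.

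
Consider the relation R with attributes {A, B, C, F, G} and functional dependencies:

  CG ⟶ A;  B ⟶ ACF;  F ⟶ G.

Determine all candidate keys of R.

Attribute B never appears on the right-hand side of any dependency, so B must belong to every candidate key.
{B}⁺ = {A, B, C, F, G}, which is all of the schema, so {B} is the only candidate key.

(B)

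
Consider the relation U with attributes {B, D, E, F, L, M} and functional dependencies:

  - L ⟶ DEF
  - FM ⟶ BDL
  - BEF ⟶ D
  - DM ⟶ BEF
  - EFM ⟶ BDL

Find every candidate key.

(D, M); (F, M); (L, M)

Attribute M never appears on the right-hand side of any dependency, so M must belong to every candidate key.
{M}⁺ = {M}, which is not all of the schema, so we must add further attributes.
{D, M}⁺: DM→BEF adds B, E, F; EFM→BDL adds L → {B, D, E, F, L, M}.
{F, M}⁺: FM→BDL adds B, D, L; DM→BEF adds E → {B, D, E, F, L, M}.
{L, M}⁺: L→DEF adds D, E, F; FM→BDL adds B → {B, D, E, F, L, M}.
Any other superkey contains one of these as a subset, so there are no further candidate keys.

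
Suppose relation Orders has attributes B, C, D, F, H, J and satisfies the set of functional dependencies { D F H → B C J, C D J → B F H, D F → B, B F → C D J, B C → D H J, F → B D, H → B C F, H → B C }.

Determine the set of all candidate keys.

{F}⁺: F→BD adds B, D; BF→CDJ adds C, J; BC→DHJ adds H → {B, C, D, F, H, J}.
{H}⁺: H→BCF adds B, C, F; BF→CDJ adds D, J → {B, C, D, F, H, J}.
{B, C}⁺: BC→DHJ adds D, H, J; H→BCF adds F → {B, C, D, F, H, J}.
{C, D, J}⁺: CDJ→BFH adds B, F, H → {B, C, D, F, H, J}.
Any other superkey contains one of these as a subset, so there are no further candidate keys.

{F}, {H}, {B, C}, {C, D, J}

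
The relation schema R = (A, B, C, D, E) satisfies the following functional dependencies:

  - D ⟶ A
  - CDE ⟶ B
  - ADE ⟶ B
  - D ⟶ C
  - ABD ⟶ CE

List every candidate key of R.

(B, D), (D, E)

Attribute D never appears on the right-hand side of any dependency, so D must belong to every candidate key.
{D}⁺ = {A, C, D}, which is not all of the schema, so we must add further attributes.
{B, D}⁺: D→A adds A; D→C adds C; ABD→CE adds E → {A, B, C, D, E}. Minimal: {D}⁺ = {A, C, D}; {B}⁺ = {B} — none reach the full schema.
{D, E}⁺: D→A adds A; ADE→B adds B; D→C adds C → {A, B, C, D, E}. Minimal: {E}⁺ = {E}; {D}⁺ = {A, C, D} — none reach the full schema.
Any other superkey contains one of these as a subset, so there are no further candidate keys.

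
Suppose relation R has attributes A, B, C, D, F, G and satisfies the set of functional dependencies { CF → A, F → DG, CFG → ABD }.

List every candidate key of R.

{C, F}

Attributes C, F never appear on any right-hand side, so every candidate key must contain {C, F}.
{C, F}⁺ = {A, B, C, D, F, G}, which is all of the schema, so {C, F} is the only candidate key.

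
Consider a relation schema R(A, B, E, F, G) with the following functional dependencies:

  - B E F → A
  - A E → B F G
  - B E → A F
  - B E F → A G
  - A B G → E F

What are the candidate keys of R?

{A, E}⁺: AE→BFG adds B, F, G → {A, B, E, F, G}. Minimal: {E}⁺ = {E}; {A}⁺ = {A} — none reach the full schema.
{B, E}⁺: BE→AF adds A, F; BEF→AG adds G → {A, B, E, F, G}. Minimal: {E}⁺ = {E}; {B}⁺ = {B} — none reach the full schema.
{A, B, G}⁺: ABG→EF adds E, F → {A, B, E, F, G}. Minimal: {B, G}⁺ = {B, G}; {A, G}⁺ = {A, G}; {A, B}⁺ = {A, B} — none reach the full schema.
Any other superkey contains one of these as a subset, so there are no further candidate keys.

{A, E}; {B, E}; {A, B, G}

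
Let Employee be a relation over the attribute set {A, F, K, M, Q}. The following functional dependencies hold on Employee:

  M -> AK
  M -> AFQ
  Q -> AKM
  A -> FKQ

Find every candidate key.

(A), (M), (Q)

{A}⁺: A→FKQ adds F, K, Q; Q→AKM adds M → {A, F, K, M, Q}.
{M}⁺: M→AK adds A, K; M→AFQ adds F, Q → {A, F, K, M, Q}.
{Q}⁺: Q→AKM adds A, K, M; A→FKQ adds F → {A, F, K, M, Q}.
Any other superkey contains one of these as a subset, so there are no further candidate keys.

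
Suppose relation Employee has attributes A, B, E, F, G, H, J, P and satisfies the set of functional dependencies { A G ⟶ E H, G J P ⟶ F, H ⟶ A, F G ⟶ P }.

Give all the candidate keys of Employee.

Attributes B, G, J never appear on any right-hand side, so every candidate key must contain {B, G, J}.
{B, G, J}⁺ = {B, G, J}, which is not all of the schema, so we must add further attributes.
{A, B, F, G, J}⁺: AG→EH adds E, H; FG→P adds P → {A, B, E, F, G, H, J, P}. Minimal: {B, F, G, J}⁺ = {B, F, G, J, P}; {A, F, G, J}⁺ = {A, E, F, G, H, J, P}; {A, B, G, J}⁺ = {A, B, E, G, H, J}; … — none reach the full schema.
{A, B, G, J, P}⁺: AG→EH adds E, H; GJP→F adds F → {A, B, E, F, G, H, J, P}. Minimal: {B, G, J, P}⁺ = {B, F, G, J, P}; {A, G, J, P}⁺ = {A, E, F, G, H, J, P}; {A, B, J, P}⁺ = {A, B, J, P}; … — none reach the full schema.
{B, F, G, H, J}⁺: H→A adds A; FG→P adds P; AG→EH adds E → {A, B, E, F, G, H, J, P}. Minimal: {F, G, H, J}⁺ = {A, E, F, G, H, J, P}; {B, G, H, J}⁺ = {A, B, E, G, H, J}; {B, F, H, J}⁺ = {A, B, F, H, J}; … — none reach the full schema.
{B, G, H, J, P}⁺: GJP→F adds F; H→A adds A; AG→EH adds E → {A, B, E, F, G, H, J, P}. Minimal: {G, H, J, P}⁺ = {A, E, F, G, H, J, P}; {B, H, J, P}⁺ = {A, B, H, J, P}; {B, G, J, P}⁺ = {B, F, G, J, P}; … — none reach the full schema.

{A, B, F, G, J}, {A, B, G, J, P}, {B, F, G, H, J}, {B, G, H, J, P}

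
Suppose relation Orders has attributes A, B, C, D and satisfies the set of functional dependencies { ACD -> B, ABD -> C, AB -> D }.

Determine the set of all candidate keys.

{A, B}, {A, C, D}

Attribute A never appears on the right-hand side of any dependency, so A must belong to every candidate key.
{A}⁺ = {A}, which is not all of the schema, so we must add further attributes.
{A, B}⁺: AB→D adds D; ABD→C adds C → {A, B, C, D}. Minimal: {B}⁺ = {B}; {A}⁺ = {A} — none reach the full schema.
{A, C, D}⁺: ACD→B adds B → {A, B, C, D}. Minimal: {C, D}⁺ = {C, D}; {A, D}⁺ = {A, D}; {A, C}⁺ = {A, C} — none reach the full schema.
Any other superkey contains one of these as a subset, so there are no further candidate keys.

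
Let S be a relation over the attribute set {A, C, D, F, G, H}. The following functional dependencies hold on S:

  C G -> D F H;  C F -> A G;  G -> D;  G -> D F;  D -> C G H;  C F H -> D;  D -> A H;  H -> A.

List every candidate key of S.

{D}⁺: D→CGH adds C, G, H; D→AH adds A; CG→DFH adds F → {A, C, D, F, G, H}.
{G}⁺: G→D adds D; G→DF adds F; D→CGH adds C, H; D→AH adds A → {A, C, D, F, G, H}.
{C, F}⁺: CF→AG adds A, G; G→D adds D; D→CGH adds H → {A, C, D, F, G, H}. Minimal: {F}⁺ = {F}; {C}⁺ = {C} — none reach the full schema.
Any other superkey contains one of these as a subset, so there are no further candidate keys.

{D}; {G}; {C, F}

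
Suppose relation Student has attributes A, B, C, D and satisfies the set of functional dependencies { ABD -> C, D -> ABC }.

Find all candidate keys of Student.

Attribute D never appears on the right-hand side of any dependency, so D must belong to every candidate key.
{D}⁺ = {A, B, C, D}, which is all of the schema, so {D} is the only candidate key.

(D)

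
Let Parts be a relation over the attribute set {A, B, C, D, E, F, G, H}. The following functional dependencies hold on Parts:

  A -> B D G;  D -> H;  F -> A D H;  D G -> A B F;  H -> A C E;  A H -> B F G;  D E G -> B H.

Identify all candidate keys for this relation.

A; D; F; H

{A}⁺: A→BDG adds B, D, G; D→H adds H; DG→ABF adds F; H→ACE adds C, E → {A, B, C, D, E, F, G, H}.
{D}⁺: D→H adds H; H→ACE adds A, C, E; AH→BFG adds B, F, G → {A, B, C, D, E, F, G, H}.
{F}⁺: F→ADH adds A, D, H; H→ACE adds C, E; AH→BFG adds B, G → {A, B, C, D, E, F, G, H}.
{H}⁺: H→ACE adds A, C, E; AH→BFG adds B, F, G; A→BDG adds D → {A, B, C, D, E, F, G, H}.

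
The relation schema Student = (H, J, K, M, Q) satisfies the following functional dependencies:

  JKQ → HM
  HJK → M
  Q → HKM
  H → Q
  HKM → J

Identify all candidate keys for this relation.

{H}, {Q}

{H}⁺: H→Q adds Q; Q→HKM adds K, M; HKM→J adds J → {H, J, K, M, Q}.
{Q}⁺: Q→HKM adds H, K, M; HKM→J adds J → {H, J, K, M, Q}.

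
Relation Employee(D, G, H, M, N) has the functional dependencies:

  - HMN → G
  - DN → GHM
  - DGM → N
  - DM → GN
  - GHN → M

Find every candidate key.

Attribute D never appears on the right-hand side of any dependency, so D must belong to every candidate key.
{D}⁺ = {D}, which is not all of the schema, so we must add further attributes.
{D, M}⁺: DM→GN adds G, N; DN→GHM adds H → {D, G, H, M, N}. Minimal: {M}⁺ = {M}; {D}⁺ = {D} — none reach the full schema.
{D, N}⁺: DN→GHM adds G, H, M → {D, G, H, M, N}. Minimal: {N}⁺ = {N}; {D}⁺ = {D} — none reach the full schema.
Any other superkey contains one of these as a subset, so there are no further candidate keys.

{D, M}, {D, N}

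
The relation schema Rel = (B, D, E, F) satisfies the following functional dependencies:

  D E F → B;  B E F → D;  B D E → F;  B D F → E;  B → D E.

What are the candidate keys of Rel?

{B}, {D, E, F}

{B}⁺: B→DE adds D, E; BDE→F adds F → {B, D, E, F}.
{D, E, F}⁺: DEF→B adds B → {B, D, E, F}. Minimal: {E, F}⁺ = {E, F}; {D, F}⁺ = {D, F}; {D, E}⁺ = {D, E} — none reach the full schema.
Any other superkey contains one of these as a subset, so there are no further candidate keys.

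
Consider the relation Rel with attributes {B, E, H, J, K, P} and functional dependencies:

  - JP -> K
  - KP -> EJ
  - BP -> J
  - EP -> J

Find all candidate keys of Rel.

(B, H, P)

Attributes B, H, P never appear on any right-hand side, so every candidate key must contain {B, H, P}.
{B, H, P}⁺ = {B, E, H, J, K, P}, which is all of the schema, so {B, H, P} is the only candidate key.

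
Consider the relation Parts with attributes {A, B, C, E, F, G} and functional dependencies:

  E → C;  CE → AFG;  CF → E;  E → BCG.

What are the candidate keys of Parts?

E, CF

{E}⁺: E→C adds C; CE→AFG adds A, F, G; E→BCG adds B → {A, B, C, E, F, G}.
{C, F}⁺: CF→E adds E; E→BCG adds B, G; CE→AFG adds A → {A, B, C, E, F, G}. Minimal: {F}⁺ = {F}; {C}⁺ = {C} — none reach the full schema.
Any other superkey contains one of these as a subset, so there are no further candidate keys.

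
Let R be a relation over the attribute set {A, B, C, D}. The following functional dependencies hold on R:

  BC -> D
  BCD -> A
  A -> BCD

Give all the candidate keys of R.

{A}⁺: A→BCD adds B, C, D → {A, B, C, D}.
{B, C}⁺: BC→D adds D; BCD→A adds A → {A, B, C, D}. Minimal: {C}⁺ = {C}; {B}⁺ = {B} — none reach the full schema.

{A}; {B, C}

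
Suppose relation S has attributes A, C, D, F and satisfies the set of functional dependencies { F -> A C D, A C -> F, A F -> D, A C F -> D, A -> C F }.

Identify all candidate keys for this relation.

{A}⁺: A→CF adds C, F; F→ACD adds D → {A, C, D, F}.
{F}⁺: F→ACD adds A, C, D → {A, C, D, F}.

{A}; {F}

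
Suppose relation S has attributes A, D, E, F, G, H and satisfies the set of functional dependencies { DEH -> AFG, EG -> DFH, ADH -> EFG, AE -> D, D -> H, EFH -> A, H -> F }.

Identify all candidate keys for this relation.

{A, D}, {A, E}, {D, E}, {E, G}, {E, H}

{A, D}⁺: D→H adds H; H→F adds F; ADH→EFG adds E, G → {A, D, E, F, G, H}. Minimal: {D}⁺ = {D, F, H}; {A}⁺ = {A} — none reach the full schema.
{A, E}⁺: AE→D adds D; D→H adds H; H→F adds F; DEH→AFG adds G → {A, D, E, F, G, H}. Minimal: {E}⁺ = {E}; {A}⁺ = {A} — none reach the full schema.
{D, E}⁺: D→H adds H; H→F adds F; DEH→AFG adds A, G → {A, D, E, F, G, H}. Minimal: {E}⁺ = {E}; {D}⁺ = {D, F, H} — none reach the full schema.
{E, G}⁺: EG→DFH adds D, F, H; EFH→A adds A → {A, D, E, F, G, H}. Minimal: {G}⁺ = {G}; {E}⁺ = {E} — none reach the full schema.
{E, H}⁺: H→F adds F; EFH→A adds A; AE→D adds D; DEH→AFG adds G → {A, D, E, F, G, H}. Minimal: {H}⁺ = {F, H}; {E}⁺ = {E} — none reach the full schema.
Any other superkey contains one of these as a subset, so there are no further candidate keys.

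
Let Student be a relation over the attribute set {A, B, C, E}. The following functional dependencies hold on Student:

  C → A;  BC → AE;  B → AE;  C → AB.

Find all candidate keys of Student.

{C}

Attribute C never appears on the right-hand side of any dependency, so C must belong to every candidate key.
{C}⁺ = {A, B, C, E}, which is all of the schema, so {C} is the only candidate key.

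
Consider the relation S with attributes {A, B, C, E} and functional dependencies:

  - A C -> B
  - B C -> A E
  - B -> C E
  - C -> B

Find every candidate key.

{B}, {C}

{B}⁺: B→CE adds C, E; BC→AE adds A → {A, B, C, E}.
{C}⁺: C→B adds B; BC→AE adds A, E → {A, B, C, E}.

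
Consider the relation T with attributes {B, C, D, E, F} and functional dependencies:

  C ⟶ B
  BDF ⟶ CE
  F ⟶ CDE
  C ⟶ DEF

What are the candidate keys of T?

{C}; {F}

{C}⁺: C→B adds B; C→DEF adds D, E, F → {B, C, D, E, F}.
{F}⁺: F→CDE adds C, D, E; C→B adds B → {B, C, D, E, F}.
Any other superkey contains one of these as a subset, so there are no further candidate keys.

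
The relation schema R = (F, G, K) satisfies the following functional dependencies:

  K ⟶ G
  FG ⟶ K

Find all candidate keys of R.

FG; FK

Attribute F never appears on the right-hand side of any dependency, so F must belong to every candidate key.
{F}⁺ = {F}, which is not all of the schema, so we must add further attributes.
{F, G}⁺: FG→K adds K → {F, G, K}.
{F, K}⁺: K→G adds G → {F, G, K}.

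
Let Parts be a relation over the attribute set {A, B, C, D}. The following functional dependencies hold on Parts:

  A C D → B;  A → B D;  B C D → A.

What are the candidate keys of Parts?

{A, C}; {B, C, D}

{A, C}⁺: A→BD adds B, D → {A, B, C, D}. Minimal: {C}⁺ = {C}; {A}⁺ = {A, B, D} — none reach the full schema.
{B, C, D}⁺: BCD→A adds A → {A, B, C, D}. Minimal: {C, D}⁺ = {C, D}; {B, D}⁺ = {B, D}; {B, C}⁺ = {B, C} — none reach the full schema.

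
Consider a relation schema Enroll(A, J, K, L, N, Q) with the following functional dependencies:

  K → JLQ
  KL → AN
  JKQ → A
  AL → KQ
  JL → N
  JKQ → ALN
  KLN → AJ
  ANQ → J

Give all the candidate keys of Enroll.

{K}⁺: K→JLQ adds J, L, Q; KL→AN adds A, N → {A, J, K, L, N, Q}.
{A, L}⁺: AL→KQ adds K, Q; K→JLQ adds J; KL→AN adds N → {A, J, K, L, N, Q}. Minimal: {L}⁺ = {L}; {A}⁺ = {A} — none reach the full schema.

K, AL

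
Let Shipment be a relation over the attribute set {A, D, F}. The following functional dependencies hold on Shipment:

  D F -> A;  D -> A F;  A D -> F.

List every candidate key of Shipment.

D

Attribute D never appears on the right-hand side of any dependency, so D must belong to every candidate key.
{D}⁺ = {A, D, F}, which is all of the schema, so {D} is the only candidate key.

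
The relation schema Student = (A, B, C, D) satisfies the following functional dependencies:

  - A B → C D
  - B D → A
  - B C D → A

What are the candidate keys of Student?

Attribute B never appears on the right-hand side of any dependency, so B must belong to every candidate key.
{B}⁺ = {B}, which is not all of the schema, so we must add further attributes.
{A, B}⁺: AB→CD adds C, D → {A, B, C, D}.
{B, D}⁺: BD→A adds A; AB→CD adds C → {A, B, C, D}.

AB, BD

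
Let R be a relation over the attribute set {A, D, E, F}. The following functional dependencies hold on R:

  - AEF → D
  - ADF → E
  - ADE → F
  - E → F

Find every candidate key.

(A, E); (A, D, F)

Attribute A never appears on the right-hand side of any dependency, so A must belong to every candidate key.
{A}⁺ = {A}, which is not all of the schema, so we must add further attributes.
{A, E}⁺: E→F adds F; AEF→D adds D → {A, D, E, F}. Minimal: {E}⁺ = {E, F}; {A}⁺ = {A} — none reach the full schema.
{A, D, F}⁺: ADF→E adds E → {A, D, E, F}. Minimal: {D, F}⁺ = {D, F}; {A, F}⁺ = {A, F}; {A, D}⁺ = {A, D} — none reach the full schema.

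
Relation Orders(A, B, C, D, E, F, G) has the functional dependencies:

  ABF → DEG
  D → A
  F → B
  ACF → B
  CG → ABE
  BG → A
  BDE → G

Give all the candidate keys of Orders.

{A, C, F}⁺: F→B adds B; ABF→DEG adds D, E, G → {A, B, C, D, E, F, G}.
{C, D, F}⁺: D→A adds A; F→B adds B; ABF→DEG adds E, G → {A, B, C, D, E, F, G}.
{C, F, G}⁺: F→B adds B; CG→ABE adds A, E; ABF→DEG adds D → {A, B, C, D, E, F, G}.

(A, C, F), (C, D, F), (C, F, G)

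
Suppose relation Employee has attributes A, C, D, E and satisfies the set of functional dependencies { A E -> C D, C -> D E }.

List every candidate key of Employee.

Attribute A never appears on the right-hand side of any dependency, so A must belong to every candidate key.
{A}⁺ = {A}, which is not all of the schema, so we must add further attributes.
{A, C}⁺: C→DE adds D, E → {A, C, D, E}. Minimal: {C}⁺ = {C, D, E}; {A}⁺ = {A} — none reach the full schema.
{A, E}⁺: AE→CD adds C, D → {A, C, D, E}. Minimal: {E}⁺ = {E}; {A}⁺ = {A} — none reach the full schema.
Any other superkey contains one of these as a subset, so there are no further candidate keys.

(A, C), (A, E)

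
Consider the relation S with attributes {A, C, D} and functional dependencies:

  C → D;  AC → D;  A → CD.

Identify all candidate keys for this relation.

Attribute A never appears on the right-hand side of any dependency, so A must belong to every candidate key.
{A}⁺ = {A, C, D}, which is all of the schema, so {A} is the only candidate key.

(A)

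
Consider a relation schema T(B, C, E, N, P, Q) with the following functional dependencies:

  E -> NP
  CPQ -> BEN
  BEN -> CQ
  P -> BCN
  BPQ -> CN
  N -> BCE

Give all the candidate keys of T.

{E}⁺: E→NP adds N, P; P→BCN adds B, C; BEN→CQ adds Q → {B, C, E, N, P, Q}.
{N}⁺: N→BCE adds B, C, E; E→NP adds P; BEN→CQ adds Q → {B, C, E, N, P, Q}.
{P}⁺: P→BCN adds B, C, N; N→BCE adds E; BEN→CQ adds Q → {B, C, E, N, P, Q}.
Any other superkey contains one of these as a subset, so there are no further candidate keys.

(E); (N); (P)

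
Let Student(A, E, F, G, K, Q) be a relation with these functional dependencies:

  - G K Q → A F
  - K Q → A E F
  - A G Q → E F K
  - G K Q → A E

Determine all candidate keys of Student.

AGQ; GKQ

Attributes G, Q never appear on any right-hand side, so every candidate key must contain {G, Q}.
{G, Q}⁺ = {G, Q}, which is not all of the schema, so we must add further attributes.
{A, G, Q}⁺: AGQ→EFK adds E, F, K → {A, E, F, G, K, Q}. Minimal: {G, Q}⁺ = {G, Q}; {A, Q}⁺ = {A, Q}; {A, G}⁺ = {A, G} — none reach the full schema.
{G, K, Q}⁺: GKQ→AF adds A, F; KQ→AEF adds E → {A, E, F, G, K, Q}. Minimal: {K, Q}⁺ = {A, E, F, K, Q}; {G, Q}⁺ = {G, Q}; {G, K}⁺ = {G, K} — none reach the full schema.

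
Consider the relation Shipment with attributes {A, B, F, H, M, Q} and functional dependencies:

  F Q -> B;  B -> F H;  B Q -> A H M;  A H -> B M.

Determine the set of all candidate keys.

BQ; FQ; AHQ

Attribute Q never appears on the right-hand side of any dependency, so Q must belong to every candidate key.
{Q}⁺ = {Q}, which is not all of the schema, so we must add further attributes.
{B, Q}⁺: B→FH adds F, H; BQ→AHM adds A, M → {A, B, F, H, M, Q}. Minimal: {Q}⁺ = {Q}; {B}⁺ = {B, F, H} — none reach the full schema.
{F, Q}⁺: FQ→B adds B; B→FH adds H; BQ→AHM adds A, M → {A, B, F, H, M, Q}. Minimal: {Q}⁺ = {Q}; {F}⁺ = {F} — none reach the full schema.
{A, H, Q}⁺: AH→BM adds B, M; B→FH adds F → {A, B, F, H, M, Q}. Minimal: {H, Q}⁺ = {H, Q}; {A, Q}⁺ = {A, Q}; {A, H}⁺ = {A, B, F, H, M} — none reach the full schema.
Any other superkey contains one of these as a subset, so there are no further candidate keys.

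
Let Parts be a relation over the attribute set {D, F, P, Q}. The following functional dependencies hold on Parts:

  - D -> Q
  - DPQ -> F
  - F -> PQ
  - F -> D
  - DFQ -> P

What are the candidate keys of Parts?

{F}⁺: F→PQ adds P, Q; F→D adds D → {D, F, P, Q}.
{D, P}⁺: D→Q adds Q; DPQ→F adds F → {D, F, P, Q}.

{F}, {D, P}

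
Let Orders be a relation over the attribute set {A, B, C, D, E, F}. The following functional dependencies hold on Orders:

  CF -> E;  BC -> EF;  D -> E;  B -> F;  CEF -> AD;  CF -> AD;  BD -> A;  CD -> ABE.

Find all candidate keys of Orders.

Attribute C never appears on the right-hand side of any dependency, so C must belong to every candidate key.
{C}⁺ = {C}, which is not all of the schema, so we must add further attributes.
{B, C}⁺: BC→EF adds E, F; CEF→AD adds A, D → {A, B, C, D, E, F}. Minimal: {C}⁺ = {C}; {B}⁺ = {B, F} — none reach the full schema.
{C, D}⁺: D→E adds E; CD→ABE adds A, B; BC→EF adds F → {A, B, C, D, E, F}. Minimal: {D}⁺ = {D, E}; {C}⁺ = {C} — none reach the full schema.
{C, F}⁺: CF→E adds E; CEF→AD adds A, D; CD→ABE adds B → {A, B, C, D, E, F}. Minimal: {F}⁺ = {F}; {C}⁺ = {C} — none reach the full schema.

{B, C}, {C, D}, {C, F}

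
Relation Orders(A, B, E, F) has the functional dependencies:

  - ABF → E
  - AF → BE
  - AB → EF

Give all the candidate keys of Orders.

(A, B), (A, F)

Attribute A never appears on the right-hand side of any dependency, so A must belong to every candidate key.
{A}⁺ = {A}, which is not all of the schema, so we must add further attributes.
{A, B}⁺: AB→EF adds E, F → {A, B, E, F}. Minimal: {B}⁺ = {B}; {A}⁺ = {A} — none reach the full schema.
{A, F}⁺: AF→BE adds B, E → {A, B, E, F}. Minimal: {F}⁺ = {F}; {A}⁺ = {A} — none reach the full schema.
Any other superkey contains one of these as a subset, so there are no further candidate keys.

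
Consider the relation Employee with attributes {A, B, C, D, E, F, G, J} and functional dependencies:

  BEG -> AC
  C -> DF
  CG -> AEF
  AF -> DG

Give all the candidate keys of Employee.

ABCJ, BCGJ, BEGJ, ABEFJ

Attributes B, J never appear on any right-hand side, so every candidate key must contain {B, J}.
{B, J}⁺ = {B, J}, which is not all of the schema, so we must add further attributes.
{A, B, C, J}⁺: C→DF adds D, F; AF→DG adds G; CG→AEF adds E → {A, B, C, D, E, F, G, J}. Minimal: {B, C, J}⁺ = {B, C, D, F, J}; {A, C, J}⁺ = {A, C, D, E, F, G, J}; {A, B, J}⁺ = {A, B, J}; … — none reach the full schema.
{B, C, G, J}⁺: C→DF adds D, F; CG→AEF adds A, E → {A, B, C, D, E, F, G, J}. Minimal: {C, G, J}⁺ = {A, C, D, E, F, G, J}; {B, G, J}⁺ = {B, G, J}; {B, C, J}⁺ = {B, C, D, F, J}; … — none reach the full schema.
{B, E, G, J}⁺: BEG→AC adds A, C; C→DF adds D, F → {A, B, C, D, E, F, G, J}. Minimal: {E, G, J}⁺ = {E, G, J}; {B, G, J}⁺ = {B, G, J}; {B, E, J}⁺ = {B, E, J}; … — none reach the full schema.
{A, B, E, F, J}⁺: AF→DG adds D, G; BEG→AC adds C → {A, B, C, D, E, F, G, J}. Minimal: {B, E, F, J}⁺ = {B, E, F, J}; {A, E, F, J}⁺ = {A, D, E, F, G, J}; {A, B, F, J}⁺ = {A, B, D, F, G, J}; … — none reach the full schema.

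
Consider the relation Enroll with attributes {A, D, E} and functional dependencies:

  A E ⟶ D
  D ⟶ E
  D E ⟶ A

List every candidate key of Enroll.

{D}⁺: D→E adds E; DE→A adds A → {A, D, E}.
{A, E}⁺: AE→D adds D → {A, D, E}. Minimal: {E}⁺ = {E}; {A}⁺ = {A} — none reach the full schema.
Any other superkey contains one of these as a subset, so there are no further candidate keys.

D; AE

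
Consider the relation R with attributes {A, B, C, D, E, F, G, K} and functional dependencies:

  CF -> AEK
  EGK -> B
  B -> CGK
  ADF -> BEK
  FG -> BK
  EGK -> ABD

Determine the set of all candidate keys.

Attribute F never appears on the right-hand side of any dependency, so F must belong to every candidate key.
{F}⁺ = {F}, which is not all of the schema, so we must add further attributes.
{B, F}⁺: B→CGK adds C, G, K; CF→AEK adds A, E; EGK→ABD adds D → {A, B, C, D, E, F, G, K}. Minimal: {F}⁺ = {F}; {B}⁺ = {B, C, G, K} — none reach the full schema.
{F, G}⁺: FG→BK adds B, K; B→CGK adds C; CF→AEK adds A, E; EGK→ABD adds D → {A, B, C, D, E, F, G, K}. Minimal: {G}⁺ = {G}; {F}⁺ = {F} — none reach the full schema.
{A, D, F}⁺: ADF→BEK adds B, E, K; B→CGK adds C, G → {A, B, C, D, E, F, G, K}. Minimal: {D, F}⁺ = {D, F}; {A, F}⁺ = {A, F}; {A, D}⁺ = {A, D} — none reach the full schema.
{C, D, F}⁺: CF→AEK adds A, E, K; ADF→BEK adds B; B→CGK adds G → {A, B, C, D, E, F, G, K}. Minimal: {D, F}⁺ = {D, F}; {C, F}⁺ = {A, C, E, F, K}; {C, D}⁺ = {C, D} — none reach the full schema.

{B, F}; {F, G}; {A, D, F}; {C, D, F}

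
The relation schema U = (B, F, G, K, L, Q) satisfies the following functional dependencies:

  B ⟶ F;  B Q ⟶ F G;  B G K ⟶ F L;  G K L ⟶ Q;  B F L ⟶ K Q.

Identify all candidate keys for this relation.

Attribute B never appears on the right-hand side of any dependency, so B must belong to every candidate key.
{B}⁺ = {B, F}, which is not all of the schema, so we must add further attributes.
{B, L}⁺: B→F adds F; BFL→KQ adds K, Q; BQ→FG adds G → {B, F, G, K, L, Q}. Minimal: {L}⁺ = {L}; {B}⁺ = {B, F} — none reach the full schema.
{B, G, K}⁺: B→F adds F; BGK→FL adds L; GKL→Q adds Q → {B, F, G, K, L, Q}. Minimal: {G, K}⁺ = {G, K}; {B, K}⁺ = {B, F, K}; {B, G}⁺ = {B, F, G} — none reach the full schema.
{B, K, Q}⁺: B→F adds F; BQ→FG adds G; BGK→FL adds L → {B, F, G, K, L, Q}. Minimal: {K, Q}⁺ = {K, Q}; {B, Q}⁺ = {B, F, G, Q}; {B, K}⁺ = {B, F, K} — none reach the full schema.

{B, L}; {B, G, K}; {B, K, Q}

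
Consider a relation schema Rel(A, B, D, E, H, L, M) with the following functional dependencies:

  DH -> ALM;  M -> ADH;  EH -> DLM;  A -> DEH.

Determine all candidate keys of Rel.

{A, B}⁺: A→DEH adds D, E, H; DH→ALM adds L, M → {A, B, D, E, H, L, M}. Minimal: {B}⁺ = {B}; {A}⁺ = {A, D, E, H, L, M} — none reach the full schema.
{B, M}⁺: M→ADH adds A, D, H; A→DEH adds E; DH→ALM adds L → {A, B, D, E, H, L, M}. Minimal: {M}⁺ = {A, D, E, H, L, M}; {B}⁺ = {B} — none reach the full schema.
{B, D, H}⁺: DH→ALM adds A, L, M; A→DEH adds E → {A, B, D, E, H, L, M}. Minimal: {D, H}⁺ = {A, D, E, H, L, M}; {B, H}⁺ = {B, H}; {B, D}⁺ = {B, D} — none reach the full schema.
{B, E, H}⁺: EH→DLM adds D, L, M; DH→ALM adds A → {A, B, D, E, H, L, M}. Minimal: {E, H}⁺ = {A, D, E, H, L, M}; {B, H}⁺ = {B, H}; {B, E}⁺ = {B, E} — none reach the full schema.
Any other superkey contains one of these as a subset, so there are no further candidate keys.

{A, B}; {B, M}; {B, D, H}; {B, E, H}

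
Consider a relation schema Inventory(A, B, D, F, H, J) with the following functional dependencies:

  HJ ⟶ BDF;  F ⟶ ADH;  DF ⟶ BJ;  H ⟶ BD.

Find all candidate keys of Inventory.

{F}⁺: F→ADH adds A, D, H; DF→BJ adds B, J → {A, B, D, F, H, J}.
{H, J}⁺: HJ→BDF adds B, D, F; F→ADH adds A → {A, B, D, F, H, J}. Minimal: {J}⁺ = {J}; {H}⁺ = {B, D, H} — none reach the full schema.
Any other superkey contains one of these as a subset, so there are no further candidate keys.

(F), (H, J)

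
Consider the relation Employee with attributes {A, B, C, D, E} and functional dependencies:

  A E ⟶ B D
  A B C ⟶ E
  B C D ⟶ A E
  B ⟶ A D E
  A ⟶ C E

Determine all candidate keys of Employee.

A, B

{A}⁺: A→CE adds C, E; AE→BD adds B, D → {A, B, C, D, E}.
{B}⁺: B→ADE adds A, D, E; A→CE adds C → {A, B, C, D, E}.
Any other superkey contains one of these as a subset, so there are no further candidate keys.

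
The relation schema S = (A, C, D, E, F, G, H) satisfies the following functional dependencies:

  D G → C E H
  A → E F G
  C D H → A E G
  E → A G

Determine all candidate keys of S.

{A, D}, {D, E}, {D, G}, {C, D, H}

Attribute D never appears on the right-hand side of any dependency, so D must belong to every candidate key.
{D}⁺ = {D}, which is not all of the schema, so we must add further attributes.
{A, D}⁺: A→EFG adds E, F, G; DG→CEH adds C, H → {A, C, D, E, F, G, H}.
{D, E}⁺: E→AG adds A, G; DG→CEH adds C, H; A→EFG adds F → {A, C, D, E, F, G, H}.
{D, G}⁺: DG→CEH adds C, E, H; CDH→AEG adds A; A→EFG adds F → {A, C, D, E, F, G, H}.
{C, D, H}⁺: CDH→AEG adds A, E, G; A→EFG adds F → {A, C, D, E, F, G, H}.
Any other superkey contains one of these as a subset, so there are no further candidate keys.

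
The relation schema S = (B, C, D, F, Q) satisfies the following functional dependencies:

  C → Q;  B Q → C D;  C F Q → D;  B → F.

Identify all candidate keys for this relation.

BC, BQ

Attribute B never appears on the right-hand side of any dependency, so B must belong to every candidate key.
{B}⁺ = {B, F}, which is not all of the schema, so we must add further attributes.
{B, C}⁺: C→Q adds Q; BQ→CD adds D; B→F adds F → {B, C, D, F, Q}.
{B, Q}⁺: BQ→CD adds C, D; B→F adds F → {B, C, D, F, Q}.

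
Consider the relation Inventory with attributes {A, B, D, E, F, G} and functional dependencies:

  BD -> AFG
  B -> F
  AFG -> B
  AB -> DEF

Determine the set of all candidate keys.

{A, B}⁺: B→F adds F; AB→DEF adds D, E; BD→AFG adds G → {A, B, D, E, F, G}.
{B, D}⁺: BD→AFG adds A, F, G; AB→DEF adds E → {A, B, D, E, F, G}.
{A, F, G}⁺: AFG→B adds B; AB→DEF adds D, E → {A, B, D, E, F, G}.
Any other superkey contains one of these as a subset, so there are no further candidate keys.

{A, B}; {B, D}; {A, F, G}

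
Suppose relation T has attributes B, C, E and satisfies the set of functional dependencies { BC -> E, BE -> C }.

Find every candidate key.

BC; BE

{B, C}⁺: BC→E adds E → {B, C, E}. Minimal: {C}⁺ = {C}; {B}⁺ = {B} — none reach the full schema.
{B, E}⁺: BE→C adds C → {B, C, E}. Minimal: {E}⁺ = {E}; {B}⁺ = {B} — none reach the full schema.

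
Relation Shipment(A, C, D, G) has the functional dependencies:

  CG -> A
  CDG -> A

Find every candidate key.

(C, D, G)

Attributes C, D, G never appear on any right-hand side, so every candidate key must contain {C, D, G}.
{C, D, G}⁺ = {A, C, D, G}, which is all of the schema, so {C, D, G} is the only candidate key.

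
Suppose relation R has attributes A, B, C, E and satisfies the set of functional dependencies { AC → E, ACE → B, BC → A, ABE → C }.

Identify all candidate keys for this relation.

{A, C}⁺: AC→E adds E; ACE→B adds B → {A, B, C, E}. Minimal: {C}⁺ = {C}; {A}⁺ = {A} — none reach the full schema.
{B, C}⁺: BC→A adds A; AC→E adds E → {A, B, C, E}. Minimal: {C}⁺ = {C}; {B}⁺ = {B} — none reach the full schema.
{A, B, E}⁺: ABE→C adds C → {A, B, C, E}. Minimal: {B, E}⁺ = {B, E}; {A, E}⁺ = {A, E}; {A, B}⁺ = {A, B} — none reach the full schema.
Any other superkey contains one of these as a subset, so there are no further candidate keys.

{A, C}; {B, C}; {A, B, E}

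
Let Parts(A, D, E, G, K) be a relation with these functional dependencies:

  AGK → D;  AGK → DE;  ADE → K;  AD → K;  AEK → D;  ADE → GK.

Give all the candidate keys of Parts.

Attribute A never appears on the right-hand side of any dependency, so A must belong to every candidate key.
{A}⁺ = {A}, which is not all of the schema, so we must add further attributes.
{A, D, E}⁺: ADE→K adds K; ADE→GK adds G → {A, D, E, G, K}.
{A, D, G}⁺: AD→K adds K; AGK→DE adds E → {A, D, E, G, K}.
{A, E, K}⁺: AEK→D adds D; ADE→GK adds G → {A, D, E, G, K}.
{A, G, K}⁺: AGK→D adds D; AGK→DE adds E → {A, D, E, G, K}.
Any other superkey contains one of these as a subset, so there are no further candidate keys.

{A, D, E}, {A, D, G}, {A, E, K}, {A, G, K}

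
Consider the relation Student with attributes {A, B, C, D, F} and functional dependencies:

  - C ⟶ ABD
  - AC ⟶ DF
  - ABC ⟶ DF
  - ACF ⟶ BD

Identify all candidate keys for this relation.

{C}

Attribute C never appears on the right-hand side of any dependency, so C must belong to every candidate key.
{C}⁺ = {A, B, C, D, F}, which is all of the schema, so {C} is the only candidate key.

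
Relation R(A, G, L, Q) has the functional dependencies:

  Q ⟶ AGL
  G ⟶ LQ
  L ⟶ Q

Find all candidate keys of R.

{G}⁺: G→LQ adds L, Q; Q→AGL adds A → {A, G, L, Q}.
{L}⁺: L→Q adds Q; Q→AGL adds A, G → {A, G, L, Q}.
{Q}⁺: Q→AGL adds A, G, L → {A, G, L, Q}.

{G}; {L}; {Q}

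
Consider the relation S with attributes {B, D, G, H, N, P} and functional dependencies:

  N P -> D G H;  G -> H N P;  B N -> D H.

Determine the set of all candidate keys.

{B, G}⁺: G→HNP adds H, N, P; BN→DH adds D → {B, D, G, H, N, P}. Minimal: {G}⁺ = {D, G, H, N, P}; {B}⁺ = {B} — none reach the full schema.
{B, N, P}⁺: NP→DGH adds D, G, H → {B, D, G, H, N, P}. Minimal: {N, P}⁺ = {D, G, H, N, P}; {B, P}⁺ = {B, P}; {B, N}⁺ = {B, D, H, N} — none reach the full schema.

{B, G}, {B, N, P}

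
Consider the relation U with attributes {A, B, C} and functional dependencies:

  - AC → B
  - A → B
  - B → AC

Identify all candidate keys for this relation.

{A}, {B}

{A}⁺: A→B adds B; B→AC adds C → {A, B, C}.
{B}⁺: B→AC adds A, C → {A, B, C}.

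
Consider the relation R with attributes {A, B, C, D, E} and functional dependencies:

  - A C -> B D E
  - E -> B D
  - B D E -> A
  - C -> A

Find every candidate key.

{C}

Attribute C never appears on the right-hand side of any dependency, so C must belong to every candidate key.
{C}⁺ = {A, B, C, D, E}, which is all of the schema, so {C} is the only candidate key.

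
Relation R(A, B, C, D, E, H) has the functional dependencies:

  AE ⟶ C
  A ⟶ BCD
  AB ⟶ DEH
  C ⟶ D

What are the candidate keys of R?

{A}⁺: A→BCD adds B, C, D; AB→DEH adds E, H → {A, B, C, D, E, H}.
No other minimal superkey exists.

{A}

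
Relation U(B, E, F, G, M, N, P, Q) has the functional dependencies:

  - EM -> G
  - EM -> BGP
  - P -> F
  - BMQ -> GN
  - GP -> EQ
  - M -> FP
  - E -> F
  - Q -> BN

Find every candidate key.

Attribute M never appears on the right-hand side of any dependency, so M must belong to every candidate key.
{M}⁺ = {F, M, P}, which is not all of the schema, so we must add further attributes.
{E, M}⁺: EM→G adds G; EM→BGP adds B, P; P→F adds F; GP→EQ adds Q; Q→BN adds N → {B, E, F, G, M, N, P, Q}. Minimal: {M}⁺ = {F, M, P}; {E}⁺ = {E, F} — none reach the full schema.
{G, M}⁺: M→FP adds F, P; GP→EQ adds E, Q; Q→BN adds B, N → {B, E, F, G, M, N, P, Q}. Minimal: {M}⁺ = {F, M, P}; {G}⁺ = {G} — none reach the full schema.
{M, Q}⁺: M→FP adds F, P; Q→BN adds B, N; BMQ→GN adds G; GP→EQ adds E → {B, E, F, G, M, N, P, Q}. Minimal: {Q}⁺ = {B, N, Q}; {M}⁺ = {F, M, P} — none reach the full schema.

{E, M}; {G, M}; {M, Q}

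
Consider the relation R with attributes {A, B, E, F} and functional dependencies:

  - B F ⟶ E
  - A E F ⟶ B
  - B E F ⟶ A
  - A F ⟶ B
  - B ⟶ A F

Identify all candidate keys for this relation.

{B}⁺: B→AF adds A, F; BF→E adds E → {A, B, E, F}.
{A, F}⁺: AF→B adds B; BF→E adds E → {A, B, E, F}. Minimal: {F}⁺ = {F}; {A}⁺ = {A} — none reach the full schema.
Any other superkey contains one of these as a subset, so there are no further candidate keys.

(B), (A, F)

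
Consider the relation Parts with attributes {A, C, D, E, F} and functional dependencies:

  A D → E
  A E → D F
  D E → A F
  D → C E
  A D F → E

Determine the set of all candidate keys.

{D}, {A, E}

{D}⁺: D→CE adds C, E; DE→AF adds A, F → {A, C, D, E, F}.
{A, E}⁺: AE→DF adds D, F; D→CE adds C → {A, C, D, E, F}.
Any other superkey contains one of these as a subset, so there are no further candidate keys.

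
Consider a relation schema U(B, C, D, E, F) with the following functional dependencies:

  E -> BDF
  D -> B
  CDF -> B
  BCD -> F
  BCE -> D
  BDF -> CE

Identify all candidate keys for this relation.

E, CD, DF

{E}⁺: E→BDF adds B, D, F; BDF→CE adds C → {B, C, D, E, F}.
{C, D}⁺: D→B adds B; BCD→F adds F; BDF→CE adds E → {B, C, D, E, F}. Minimal: {D}⁺ = {B, D}; {C}⁺ = {C} — none reach the full schema.
{D, F}⁺: D→B adds B; BDF→CE adds C, E → {B, C, D, E, F}. Minimal: {F}⁺ = {F}; {D}⁺ = {B, D} — none reach the full schema.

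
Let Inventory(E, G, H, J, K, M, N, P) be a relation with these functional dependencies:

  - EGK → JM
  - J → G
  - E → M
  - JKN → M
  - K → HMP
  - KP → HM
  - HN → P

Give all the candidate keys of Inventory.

(E, G, K, N); (E, J, K, N)

Attributes E, K, N never appear on any right-hand side, so every candidate key must contain {E, K, N}.
{E, K, N}⁺ = {E, H, K, M, N, P}, which is not all of the schema, so we must add further attributes.
{E, G, K, N}⁺: EGK→JM adds J, M; K→HMP adds H, P → {E, G, H, J, K, M, N, P}. Minimal: {G, K, N}⁺ = {G, H, K, M, N, P}; {E, K, N}⁺ = {E, H, K, M, N, P}; {E, G, N}⁺ = {E, G, M, N}; … — none reach the full schema.
{E, J, K, N}⁺: J→G adds G; E→M adds M; K→HMP adds H, P → {E, G, H, J, K, M, N, P}. Minimal: {J, K, N}⁺ = {G, H, J, K, M, N, P}; {E, K, N}⁺ = {E, H, K, M, N, P}; {E, J, N}⁺ = {E, G, J, M, N}; … — none reach the full schema.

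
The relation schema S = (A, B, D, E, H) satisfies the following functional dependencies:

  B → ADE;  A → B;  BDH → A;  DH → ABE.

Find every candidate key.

Attribute H never appears on the right-hand side of any dependency, so H must belong to every candidate key.
{H}⁺ = {H}, which is not all of the schema, so we must add further attributes.
{A, H}⁺: A→B adds B; B→ADE adds D, E → {A, B, D, E, H}. Minimal: {H}⁺ = {H}; {A}⁺ = {A, B, D, E} — none reach the full schema.
{B, H}⁺: B→ADE adds A, D, E → {A, B, D, E, H}. Minimal: {H}⁺ = {H}; {B}⁺ = {A, B, D, E} — none reach the full schema.
{D, H}⁺: DH→ABE adds A, B, E → {A, B, D, E, H}. Minimal: {H}⁺ = {H}; {D}⁺ = {D} — none reach the full schema.

AH, BH, DH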